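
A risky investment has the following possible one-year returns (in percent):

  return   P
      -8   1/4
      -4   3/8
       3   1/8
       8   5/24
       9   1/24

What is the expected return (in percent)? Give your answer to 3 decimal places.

-1.083

E[X] = (1/4)·(-8) + (3/8)·(-4) + (1/8)·3 + (5/24)·8 + (1/24)·9
     = -13/12 ≈ -1.083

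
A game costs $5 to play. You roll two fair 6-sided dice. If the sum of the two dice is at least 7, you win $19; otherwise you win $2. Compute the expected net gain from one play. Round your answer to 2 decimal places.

E[payout] = (5/12)·2 + (7/12)·19 = 143/12
Expected profit = 143/12 − 5 = 83/12 ≈ $6.92

$6.92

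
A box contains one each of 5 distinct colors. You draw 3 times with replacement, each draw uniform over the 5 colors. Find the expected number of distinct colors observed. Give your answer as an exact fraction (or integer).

Let Xⱼ=1 if type j appears at least once. P(Xⱼ=1) = 1 − ((5−1)/5)^3 = 61/125.
E[#distinct] = 5·61/125 = 61/25.

61/25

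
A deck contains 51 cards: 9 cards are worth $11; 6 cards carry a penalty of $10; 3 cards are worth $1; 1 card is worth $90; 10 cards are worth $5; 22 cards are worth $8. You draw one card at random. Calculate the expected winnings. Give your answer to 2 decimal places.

E[payout] = (9/51)·11 + (6/51)·(-10) + (3/51)·1 + (1/51)·90 + (10/51)·5 + (22/51)·8 = 358/51
≈ $7.02

$7.02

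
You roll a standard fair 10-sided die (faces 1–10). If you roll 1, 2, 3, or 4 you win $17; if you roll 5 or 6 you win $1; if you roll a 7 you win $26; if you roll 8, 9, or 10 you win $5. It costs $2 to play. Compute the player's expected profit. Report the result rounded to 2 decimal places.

E[payout] = (1/5)·1 + (3/10)·5 + (2/5)·17 + (1/10)·26 = 111/10
Expected profit = 111/10 − 2 = 91/10 ≈ $9.10

$9.10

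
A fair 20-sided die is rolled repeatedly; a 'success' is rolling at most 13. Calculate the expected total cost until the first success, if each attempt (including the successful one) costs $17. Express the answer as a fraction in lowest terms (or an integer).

340/13 dollars

E[#attempts] = 1/p = 20/13; E[cost] = 17·20/13 = 340/13.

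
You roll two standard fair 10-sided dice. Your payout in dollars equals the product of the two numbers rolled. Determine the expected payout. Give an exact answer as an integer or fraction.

121/4 dollars

Distribution of the product of the two numbers rolled: 1 w.p. 1/100, 2 w.p. 1/50, 3 w.p. 1/50, 4 w.p. 3/100, 5 w.p. 1/50, 6 w.p. 1/25, …
E[payout] = (1/100)·1 + (1/50)·2 + (1/50)·3 + (3/100)·4 + (1/50)·5 + (1/25)·6 + (1/50)·7 + (1/25)·8 + (3/100)·9 + (1/25)·10 + (1/25)·12 + (1/50)·14 + (1/50)·15 + (3/100)·16 + (1/25)·18 + (1/25)·20 + (1/50)·21 + (1/25)·24 + (1/100)·25 + (1/50)·27 + (1/50)·28 + (1/25)·30 + (1/50)·32 + (1/50)·35 + (3/100)·36 + (1/25)·40 + (1/50)·42 + (1/50)·45 + (1/50)·48 + (1/100)·49 + (1/50)·50 + (1/50)·54 + (1/50)·56 + (1/50)·60 + (1/50)·63 + (1/100)·64 + (1/50)·70 + (1/50)·72 + (1/50)·80 + (1/100)·81 + (1/50)·90 + (1/100)·100 = 121/4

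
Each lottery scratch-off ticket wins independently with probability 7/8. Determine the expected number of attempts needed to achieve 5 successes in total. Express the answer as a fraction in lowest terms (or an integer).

40/7

By linearity (sum of 5 independent geometric waits), E[trials] = 5/p = 5/(7/8) = 40/7.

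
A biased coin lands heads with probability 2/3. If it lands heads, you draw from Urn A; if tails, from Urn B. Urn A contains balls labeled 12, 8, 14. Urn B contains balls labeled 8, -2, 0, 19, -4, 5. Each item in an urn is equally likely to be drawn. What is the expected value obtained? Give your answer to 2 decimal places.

E[X | Urn A] = (12 + 8 + 14)/3 = 34/3
E[X | Urn B] = (8 − 2 + 0 + 19 − 4 + 5)/6 = 13/3
E[X] = (2/3)·34/3 + (1/3)·13/3 = 9 ≈ 9.00

9.00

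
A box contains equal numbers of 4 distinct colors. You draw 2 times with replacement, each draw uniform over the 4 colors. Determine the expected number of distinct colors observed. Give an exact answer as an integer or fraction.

Let Xⱼ=1 if type j appears at least once. P(Xⱼ=1) = 1 − ((4−1)/4)^2 = 7/16.
E[#distinct] = 4·7/16 = 7/4.

7/4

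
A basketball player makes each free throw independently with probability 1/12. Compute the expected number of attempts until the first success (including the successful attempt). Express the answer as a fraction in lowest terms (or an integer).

12

For a geometric distribution, E[trials] = 1/p = 1/(1/12) = 12.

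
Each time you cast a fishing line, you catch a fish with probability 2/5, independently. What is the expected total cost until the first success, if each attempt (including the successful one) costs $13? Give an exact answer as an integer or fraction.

65/2 dollars

E[#attempts] = 1/p = 5/2; E[cost] = 13·5/2 = 65/2.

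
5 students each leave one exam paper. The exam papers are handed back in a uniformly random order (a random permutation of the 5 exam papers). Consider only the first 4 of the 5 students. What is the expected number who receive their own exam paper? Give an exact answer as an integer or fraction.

Let Xᵢ = 1 if person i gets their own exam paper. For each i, P(Xᵢ=1) = 1/5.
By linearity of expectation, E[X₁+…+X_4] = 4·(1/5) = 4/5.

4/5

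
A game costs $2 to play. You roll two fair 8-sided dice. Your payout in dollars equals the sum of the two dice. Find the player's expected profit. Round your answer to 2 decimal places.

$7.00

Distribution of the sum of the two dice: 2 w.p. 1/64, 3 w.p. 1/32, 4 w.p. 3/64, 5 w.p. 1/16, 6 w.p. 5/64, 7 w.p. 3/32, …
E[payout] = (1/64)·2 + (1/32)·3 + (3/64)·4 + (1/16)·5 + (5/64)·6 + (3/32)·7 + (7/64)·8 + (1/8)·9 + (7/64)·10 + (3/32)·11 + (5/64)·12 + (1/16)·13 + (3/64)·14 + (1/32)·15 + (1/64)·16 = 9
Expected profit = 9 − 2 = 7 ≈ $7.00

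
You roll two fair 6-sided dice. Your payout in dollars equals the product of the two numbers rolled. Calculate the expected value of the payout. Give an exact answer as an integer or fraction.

Distribution of the product of the two numbers rolled: 1 w.p. 1/36, 2 w.p. 1/18, 3 w.p. 1/18, 4 w.p. 1/12, 5 w.p. 1/18, 6 w.p. 1/9, …
E[payout] = (1/36)·1 + (1/18)·2 + (1/18)·3 + (1/12)·4 + (1/18)·5 + (1/9)·6 + (1/18)·8 + (1/36)·9 + (1/18)·10 + (1/9)·12 + (1/18)·15 + (1/36)·16 + (1/18)·18 + (1/18)·20 + (1/18)·24 + (1/36)·25 + (1/18)·30 + (1/36)·36 = 49/4

49/4 dollars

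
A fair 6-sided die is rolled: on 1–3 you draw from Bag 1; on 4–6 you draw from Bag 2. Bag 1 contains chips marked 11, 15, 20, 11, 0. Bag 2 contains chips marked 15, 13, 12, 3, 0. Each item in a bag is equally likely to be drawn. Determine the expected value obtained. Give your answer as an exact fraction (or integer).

E[X | Bag 1] = (11 + 15 + 20 + 11 + 0)/5 = 57/5
E[X | Bag 2] = (15 + 13 + 12 + 3 + 0)/5 = 43/5
E[X] = (1/2)·57/5 + (1/2)·43/5 = 10

10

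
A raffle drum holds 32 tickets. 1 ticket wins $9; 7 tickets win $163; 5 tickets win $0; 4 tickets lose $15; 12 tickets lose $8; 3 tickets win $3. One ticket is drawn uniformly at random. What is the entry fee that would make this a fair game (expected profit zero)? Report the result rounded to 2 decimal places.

E[payout] = (1/32)·9 + (7/32)·163 + (5/32)·0 + (4/32)·(-15) + (12/32)·(-8) + (3/32)·3 = 1003/32
Fair fee = E[payout] = 1003/32 ≈ $31.34

$31.34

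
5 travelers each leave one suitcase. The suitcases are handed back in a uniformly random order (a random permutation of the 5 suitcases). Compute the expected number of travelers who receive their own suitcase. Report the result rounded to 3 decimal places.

1.000

Let Xᵢ = 1 if person i gets their own suitcase. For each i, P(Xᵢ=1) = 1/5.
By linearity of expectation, E[X₁+…+X_5] = 5·(1/5) = 1.
≈ 1.000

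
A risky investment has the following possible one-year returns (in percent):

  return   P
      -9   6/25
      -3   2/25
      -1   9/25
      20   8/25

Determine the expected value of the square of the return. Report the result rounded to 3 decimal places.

148.520

E[X²] = (6/25)·81 + (2/25)·9 + (9/25)·1 + (8/25)·400
     = 3713/25 ≈ 148.520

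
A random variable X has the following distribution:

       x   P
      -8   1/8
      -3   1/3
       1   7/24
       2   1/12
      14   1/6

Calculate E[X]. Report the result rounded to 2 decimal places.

0.79

E[X] = (1/8)·(-8) + (1/3)·(-3) + (7/24)·1 + (1/12)·2 + (1/6)·14
     = 19/24 ≈ 0.79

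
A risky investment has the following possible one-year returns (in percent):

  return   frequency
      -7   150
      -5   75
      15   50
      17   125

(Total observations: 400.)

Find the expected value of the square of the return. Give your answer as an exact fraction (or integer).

Total = 400, so P(return=-7) = 150/400, etc.
E[X²] = (3/8)·49 + (3/16)·25 + (1/8)·225 + (5/16)·289
     = 283/2

283/2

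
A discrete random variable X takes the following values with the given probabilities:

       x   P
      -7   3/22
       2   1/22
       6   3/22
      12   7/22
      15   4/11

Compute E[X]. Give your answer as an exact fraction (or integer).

E[X] = (3/22)·(-7) + (1/22)·2 + (3/22)·6 + (7/22)·12 + (4/11)·15
     = 203/22

203/22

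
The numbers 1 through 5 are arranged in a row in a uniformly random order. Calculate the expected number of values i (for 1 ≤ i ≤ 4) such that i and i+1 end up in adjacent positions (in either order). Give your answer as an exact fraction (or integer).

8/5

For each i ∈ {1,…,4}, let Xᵢ = 1 if i and i+1 are adjacent. P(Xᵢ=1) = 2·(5−1)!/5! = 2/5.
By linearity, E[ΣXᵢ] = (4)·(2/5) = 8/5.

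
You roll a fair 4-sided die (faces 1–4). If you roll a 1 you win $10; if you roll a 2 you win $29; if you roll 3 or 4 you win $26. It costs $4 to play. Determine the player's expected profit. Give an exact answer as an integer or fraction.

75/4 dollars

E[payout] = (1/4)·10 + (1/2)·26 + (1/4)·29 = 91/4
Expected profit = 91/4 − 4 = 75/4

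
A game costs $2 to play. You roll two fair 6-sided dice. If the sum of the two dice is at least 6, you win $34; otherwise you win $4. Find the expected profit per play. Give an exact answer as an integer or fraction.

71/3 dollars

E[payout] = (5/18)·4 + (13/18)·34 = 77/3
Expected profit = 77/3 − 2 = 71/3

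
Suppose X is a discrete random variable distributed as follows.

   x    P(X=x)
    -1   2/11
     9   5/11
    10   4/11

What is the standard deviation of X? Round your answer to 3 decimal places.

4.053

E[X] = 83/11, E[X²] = 807/11
Var(X) = E[X²] − (E[X])² = 807/11 − 6889/121 = 1988/121
SD(X) = √(1988/121) ≈ 4.053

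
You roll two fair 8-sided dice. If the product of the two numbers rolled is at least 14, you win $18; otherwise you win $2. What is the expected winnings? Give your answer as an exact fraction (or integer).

E[payout] = (27/64)·2 + (37/64)·18 = 45/4

45/4 dollars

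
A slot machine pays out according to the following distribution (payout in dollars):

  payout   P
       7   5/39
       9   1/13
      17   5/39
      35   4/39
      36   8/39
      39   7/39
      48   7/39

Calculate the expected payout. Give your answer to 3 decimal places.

E[X] = (5/39)·7 + (1/13)·9 + (5/39)·17 + (4/39)·35 + (8/39)·36 + (7/39)·39 + (7/39)·48
     = 1184/39 ≈ 30.359

$30.359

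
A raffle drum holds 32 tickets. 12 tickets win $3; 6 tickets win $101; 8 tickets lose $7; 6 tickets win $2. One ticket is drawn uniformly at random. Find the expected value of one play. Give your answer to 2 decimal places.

$18.69

E[payout] = (12/32)·3 + (6/32)·101 + (8/32)·(-7) + (6/32)·2 = 299/16
≈ $18.69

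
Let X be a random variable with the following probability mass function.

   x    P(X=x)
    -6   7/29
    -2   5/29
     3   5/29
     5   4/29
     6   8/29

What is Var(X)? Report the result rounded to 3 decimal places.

23.168

E[X] = (7/29)·(-6) + (5/29)·(-2) + (5/29)·3 + (4/29)·5 + (8/29)·6 = 31/29
E[X²] = (7/29)·36 + (5/29)·4 + (5/29)·9 + (4/29)·25 + (8/29)·36 = 705/29
Var(X) = 705/29 − (31/29)² = 19484/841 ≈ 23.168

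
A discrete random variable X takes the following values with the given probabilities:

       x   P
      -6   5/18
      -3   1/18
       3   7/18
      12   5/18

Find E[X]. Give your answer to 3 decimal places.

2.667

E[X] = (5/18)·(-6) + (1/18)·(-3) + (7/18)·3 + (5/18)·12
     = 8/3 ≈ 2.667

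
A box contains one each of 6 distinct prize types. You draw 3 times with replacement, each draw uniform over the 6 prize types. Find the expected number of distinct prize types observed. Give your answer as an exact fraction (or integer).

Let Xⱼ=1 if type j appears at least once. P(Xⱼ=1) = 1 − ((6−1)/6)^3 = 91/216.
E[#distinct] = 6·91/216 = 91/36.

91/36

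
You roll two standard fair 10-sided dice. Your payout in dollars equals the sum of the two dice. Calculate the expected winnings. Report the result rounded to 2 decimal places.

$11.00

Distribution of the sum of the two dice: 2 w.p. 1/100, 3 w.p. 1/50, 4 w.p. 3/100, 5 w.p. 1/25, 6 w.p. 1/20, 7 w.p. 3/50, …
E[payout] = (1/100)·2 + (1/50)·3 + (3/100)·4 + (1/25)·5 + (1/20)·6 + (3/50)·7 + (7/100)·8 + (2/25)·9 + (9/100)·10 + (1/10)·11 + (9/100)·12 + (2/25)·13 + (7/100)·14 + (3/50)·15 + (1/20)·16 + (1/25)·17 + (3/100)·18 + (1/50)·19 + (1/100)·20 = 11
≈ $11.00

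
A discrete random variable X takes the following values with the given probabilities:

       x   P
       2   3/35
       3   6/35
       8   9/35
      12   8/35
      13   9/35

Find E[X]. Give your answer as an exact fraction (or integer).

309/35

E[X] = (3/35)·2 + (6/35)·3 + (9/35)·8 + (8/35)·12 + (9/35)·13
     = 309/35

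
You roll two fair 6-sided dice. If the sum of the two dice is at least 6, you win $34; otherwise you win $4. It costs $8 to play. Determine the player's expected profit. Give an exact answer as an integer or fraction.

E[payout] = (5/18)·4 + (13/18)·34 = 77/3
Expected profit = 77/3 − 8 = 53/3

53/3 dollars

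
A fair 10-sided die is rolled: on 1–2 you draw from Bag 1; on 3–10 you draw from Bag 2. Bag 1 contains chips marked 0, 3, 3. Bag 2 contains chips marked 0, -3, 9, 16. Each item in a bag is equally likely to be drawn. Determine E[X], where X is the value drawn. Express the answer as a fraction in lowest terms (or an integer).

24/5

E[X | Bag 1] = (0 + 3 + 3)/3 = 2
E[X | Bag 2] = (0 − 3 + 9 + 16)/4 = 11/2
E[X] = (1/5)·2 + (4/5)·11/2 = 24/5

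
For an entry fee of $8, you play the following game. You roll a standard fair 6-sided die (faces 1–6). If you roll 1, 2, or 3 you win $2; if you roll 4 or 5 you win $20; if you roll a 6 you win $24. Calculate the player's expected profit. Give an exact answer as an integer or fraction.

11/3 dollars

E[payout] = (1/2)·2 + (1/3)·20 + (1/6)·24 = 35/3
Expected profit = 35/3 − 8 = 11/3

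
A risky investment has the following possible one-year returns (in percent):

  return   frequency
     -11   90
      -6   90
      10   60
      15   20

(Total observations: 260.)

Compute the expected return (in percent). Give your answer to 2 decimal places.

-2.42

Total = 260, so P(return=-11) = 90/260, etc.
E[X] = (9/26)·(-11) + (9/26)·(-6) + (3/13)·10 + (1/13)·15
     = -63/26 ≈ -2.42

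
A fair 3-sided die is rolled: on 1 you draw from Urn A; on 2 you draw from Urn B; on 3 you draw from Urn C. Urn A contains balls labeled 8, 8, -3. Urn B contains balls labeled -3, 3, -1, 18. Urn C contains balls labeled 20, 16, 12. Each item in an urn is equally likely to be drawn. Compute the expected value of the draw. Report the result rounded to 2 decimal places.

E[X | Urn A] = (8 + 8 − 3)/3 = 13/3
E[X | Urn B] = (-3 + 3 − 1 + 18)/4 = 17/4
E[X | Urn C] = (20 + 16 + 12)/3 = 16
E[X] = (1/3)·13/3 + (1/3)·17/4 + (1/3)·16 = 295/36 ≈ 8.19

8.19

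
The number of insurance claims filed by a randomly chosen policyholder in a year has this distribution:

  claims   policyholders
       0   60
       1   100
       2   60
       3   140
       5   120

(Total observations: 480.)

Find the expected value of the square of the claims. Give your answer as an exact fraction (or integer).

115/12

Total = 480, so P(claims=0) = 60/480, etc.
E[X²] = (1/8)·0 + (5/24)·1 + (1/8)·4 + (7/24)·9 + (1/4)·25
     = 115/12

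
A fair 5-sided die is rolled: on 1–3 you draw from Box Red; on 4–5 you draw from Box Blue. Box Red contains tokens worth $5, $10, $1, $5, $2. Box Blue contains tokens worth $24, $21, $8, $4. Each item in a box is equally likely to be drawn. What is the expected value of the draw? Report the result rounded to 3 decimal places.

$8.460

E[X | Box Red] = (5 + 10 + 1 + 5 + 2)/5 = 23/5
E[X | Box Blue] = (24 + 21 + 8 + 4)/4 = 57/4
E[X] = (3/5)·23/5 + (2/5)·57/4 = 423/50 ≈ 8.460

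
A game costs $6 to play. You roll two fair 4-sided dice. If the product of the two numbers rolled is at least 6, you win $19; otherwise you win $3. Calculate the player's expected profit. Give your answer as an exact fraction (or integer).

$5

E[payout] = (1/2)·3 + (1/2)·19 = 11
Expected profit = 11 − 6 = 5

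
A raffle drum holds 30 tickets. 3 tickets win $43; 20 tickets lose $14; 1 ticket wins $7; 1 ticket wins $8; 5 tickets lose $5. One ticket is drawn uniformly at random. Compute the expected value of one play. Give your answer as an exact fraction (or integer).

E[payout] = (3/30)·43 + (20/30)·(-14) + (1/30)·7 + (1/30)·8 + (5/30)·(-5) = -161/30

-161/30 dollars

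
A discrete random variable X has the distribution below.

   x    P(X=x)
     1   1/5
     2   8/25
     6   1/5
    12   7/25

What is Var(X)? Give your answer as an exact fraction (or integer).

E[X] = (1/5)·1 + (8/25)·2 + (1/5)·6 + (7/25)·12 = 27/5
E[X²] = (1/5)·1 + (8/25)·4 + (1/5)·36 + (7/25)·144 = 49
Var(X) = 49 − (27/5)² = 496/25

496/25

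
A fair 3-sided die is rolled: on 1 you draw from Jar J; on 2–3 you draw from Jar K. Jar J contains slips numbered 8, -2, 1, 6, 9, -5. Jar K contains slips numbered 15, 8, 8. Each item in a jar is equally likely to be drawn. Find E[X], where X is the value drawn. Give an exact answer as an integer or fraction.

47/6

E[X | Jar J] = (8 − 2 + 1 + 6 + 9 − 5)/6 = 17/6
E[X | Jar K] = (15 + 8 + 8)/3 = 31/3
E[X] = (1/3)·17/6 + (2/3)·31/3 = 47/6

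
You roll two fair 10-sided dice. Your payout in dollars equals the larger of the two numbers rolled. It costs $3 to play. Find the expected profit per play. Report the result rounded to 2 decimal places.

Distribution of the larger of the two numbers rolled: 1 w.p. 1/100, 2 w.p. 3/100, 3 w.p. 1/20, 4 w.p. 7/100, 5 w.p. 9/100, 6 w.p. 11/100, …
E[payout] = (1/100)·1 + (3/100)·2 + (1/20)·3 + (7/100)·4 + (9/100)·5 + (11/100)·6 + (13/100)·7 + (3/20)·8 + (17/100)·9 + (19/100)·10 = 143/20
Expected profit = 143/20 − 3 = 83/20 ≈ $4.15

$4.15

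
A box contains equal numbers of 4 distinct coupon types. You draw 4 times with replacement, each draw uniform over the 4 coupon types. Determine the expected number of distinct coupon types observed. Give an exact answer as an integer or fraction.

Let Xⱼ=1 if type j appears at least once. P(Xⱼ=1) = 1 − ((4−1)/4)^4 = 175/256.
E[#distinct] = 4·175/256 = 175/64.

175/64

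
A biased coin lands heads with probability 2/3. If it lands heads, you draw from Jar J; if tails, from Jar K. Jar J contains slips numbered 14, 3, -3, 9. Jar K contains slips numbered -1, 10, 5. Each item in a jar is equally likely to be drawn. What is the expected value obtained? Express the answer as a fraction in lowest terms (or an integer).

E[X | Jar J] = (14 + 3 − 3 + 9)/4 = 23/4
E[X | Jar K] = (-1 + 10 + 5)/3 = 14/3
E[X] = (2/3)·23/4 + (1/3)·14/3 = 97/18

97/18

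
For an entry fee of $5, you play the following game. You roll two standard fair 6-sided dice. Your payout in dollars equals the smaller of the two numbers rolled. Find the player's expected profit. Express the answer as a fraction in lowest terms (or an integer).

Distribution of the smaller of the two numbers rolled: 1 w.p. 11/36, 2 w.p. 1/4, 3 w.p. 7/36, 4 w.p. 5/36, 5 w.p. 1/12, 6 w.p. 1/36
E[payout] = (11/36)·1 + (1/4)·2 + (7/36)·3 + (5/36)·4 + (1/12)·5 + (1/36)·6 = 91/36
Expected profit = 91/36 − 5 = -89/36

-89/36 dollars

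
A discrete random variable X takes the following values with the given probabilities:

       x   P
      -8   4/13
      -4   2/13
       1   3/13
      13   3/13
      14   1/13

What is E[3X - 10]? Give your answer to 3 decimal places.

E[3x-10] = (4/13)·(-34) + (2/13)·(-22) + (3/13)·(-7) + (3/13)·29 + (1/13)·32
     = -82/13 ≈ -6.308

-6.308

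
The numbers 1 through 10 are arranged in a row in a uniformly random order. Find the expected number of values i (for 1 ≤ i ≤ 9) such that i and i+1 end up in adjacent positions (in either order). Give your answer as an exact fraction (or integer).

For each i ∈ {1,…,9}, let Xᵢ = 1 if i and i+1 are adjacent. P(Xᵢ=1) = 2·(10−1)!/10! = 2/10.
By linearity, E[ΣXᵢ] = (9)·(2/10) = 9/5.

9/5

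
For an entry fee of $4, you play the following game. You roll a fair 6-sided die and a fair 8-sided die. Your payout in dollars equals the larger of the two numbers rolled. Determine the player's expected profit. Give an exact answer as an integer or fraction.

Distribution of the larger of the two numbers rolled: 1 w.p. 1/48, 2 w.p. 1/16, 3 w.p. 5/48, 4 w.p. 7/48, 5 w.p. 3/16, 6 w.p. 11/48, …
E[payout] = (1/48)·1 + (1/16)·2 + (5/48)·3 + (7/48)·4 + (3/16)·5 + (11/48)·6 + (1/8)·7 + (1/8)·8 = 251/48
Expected profit = 251/48 − 4 = 59/48

59/48 dollars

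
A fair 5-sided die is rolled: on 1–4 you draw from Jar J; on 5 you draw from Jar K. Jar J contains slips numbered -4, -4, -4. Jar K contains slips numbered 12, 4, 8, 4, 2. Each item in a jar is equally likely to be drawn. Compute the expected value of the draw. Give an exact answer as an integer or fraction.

E[X | Jar J] = (-4 − 4 − 4)/3 = -4
E[X | Jar K] = (12 + 4 + 8 + 4 + 2)/5 = 6
E[X] = (4/5)·(-4) + (1/5)·6 = -2

-2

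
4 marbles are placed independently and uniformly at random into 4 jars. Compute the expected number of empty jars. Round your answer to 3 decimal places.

Let Xⱼ=1 if jar j is empty. P(Xⱼ=1) = ((4-1)/4)^4 = 81/256.
By linearity, E[#empty] = 4·81/256 = 81/64.
≈ 1.266

1.266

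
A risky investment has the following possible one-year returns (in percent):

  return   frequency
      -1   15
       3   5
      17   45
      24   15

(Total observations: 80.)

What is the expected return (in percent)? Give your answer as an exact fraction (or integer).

Total = 80, so P(return=-1) = 15/80, etc.
E[X] = (3/16)·(-1) + (1/16)·3 + (9/16)·17 + (3/16)·24
     = 225/16

225/16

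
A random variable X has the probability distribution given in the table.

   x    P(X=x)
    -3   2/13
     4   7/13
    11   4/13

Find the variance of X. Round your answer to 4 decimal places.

E[X] = (2/13)·(-3) + (7/13)·4 + (4/13)·11 = 66/13
E[X²] = (2/13)·9 + (7/13)·16 + (4/13)·121 = 614/13
Var(X) = 614/13 − (66/13)² = 3626/169 ≈ 21.4556

21.4556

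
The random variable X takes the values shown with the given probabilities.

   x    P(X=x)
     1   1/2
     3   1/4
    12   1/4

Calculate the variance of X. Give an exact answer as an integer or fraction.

E[X] = (1/2)·1 + (1/4)·3 + (1/4)·12 = 17/4
E[X²] = (1/2)·1 + (1/4)·9 + (1/4)·144 = 155/4
Var(X) = 155/4 − (17/4)² = 331/16

331/16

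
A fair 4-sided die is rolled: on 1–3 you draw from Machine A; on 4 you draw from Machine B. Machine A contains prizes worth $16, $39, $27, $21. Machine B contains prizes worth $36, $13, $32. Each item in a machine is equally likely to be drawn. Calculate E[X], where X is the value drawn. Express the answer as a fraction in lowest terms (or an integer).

E[X | Machine A] = (16 + 39 + 27 + 21)/4 = 103/4
E[X | Machine B] = (36 + 13 + 32)/3 = 27
E[X] = (3/4)·103/4 + (1/4)·27 = 417/16

417/16 dollars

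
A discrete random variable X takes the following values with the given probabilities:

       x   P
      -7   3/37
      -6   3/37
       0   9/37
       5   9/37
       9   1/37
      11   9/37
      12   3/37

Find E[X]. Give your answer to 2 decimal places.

E[X] = (3/37)·(-7) + (3/37)·(-6) + (9/37)·0 + (9/37)·5 + (1/37)·9 + (9/37)·11 + (3/37)·12
     = 150/37 ≈ 4.05

4.05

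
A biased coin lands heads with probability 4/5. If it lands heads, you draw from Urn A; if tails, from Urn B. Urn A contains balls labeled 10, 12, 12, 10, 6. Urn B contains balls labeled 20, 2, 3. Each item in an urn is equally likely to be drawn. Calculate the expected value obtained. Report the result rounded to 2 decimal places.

E[X | Urn A] = (10 + 12 + 12 + 10 + 6)/5 = 10
E[X | Urn B] = (20 + 2 + 3)/3 = 25/3
E[X] = (4/5)·10 + (1/5)·25/3 = 29/3 ≈ 9.67

9.67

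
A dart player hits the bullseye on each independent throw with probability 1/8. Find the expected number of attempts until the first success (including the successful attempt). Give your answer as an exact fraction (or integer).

For a geometric distribution, E[trials] = 1/p = 1/(1/8) = 8.

8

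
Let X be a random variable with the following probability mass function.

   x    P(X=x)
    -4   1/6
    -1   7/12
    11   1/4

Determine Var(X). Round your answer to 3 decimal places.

31.250

E[X] = (1/6)·(-4) + (7/12)·(-1) + (1/4)·11 = 3/2
E[X²] = (1/6)·16 + (7/12)·1 + (1/4)·121 = 67/2
Var(X) = 67/2 − (3/2)² = 125/4 ≈ 31.250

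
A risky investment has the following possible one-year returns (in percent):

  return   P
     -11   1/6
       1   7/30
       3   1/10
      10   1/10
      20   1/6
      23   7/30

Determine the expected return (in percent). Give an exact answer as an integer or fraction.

E[X] = (1/6)·(-11) + (7/30)·1 + (1/10)·3 + (1/10)·10 + (1/6)·20 + (7/30)·23
     = 42/5

42/5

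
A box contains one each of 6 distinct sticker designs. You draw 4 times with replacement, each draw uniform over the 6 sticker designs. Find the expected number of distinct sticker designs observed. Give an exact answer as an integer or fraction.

Let Xⱼ=1 if type j appears at least once. P(Xⱼ=1) = 1 − ((6−1)/6)^4 = 671/1296.
E[#distinct] = 6·671/1296 = 671/216.

671/216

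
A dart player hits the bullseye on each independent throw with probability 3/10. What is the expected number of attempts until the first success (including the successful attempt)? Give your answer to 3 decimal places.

3.333

For a geometric distribution, E[trials] = 1/p = 1/(3/10) = 10/3.
≈ 3.333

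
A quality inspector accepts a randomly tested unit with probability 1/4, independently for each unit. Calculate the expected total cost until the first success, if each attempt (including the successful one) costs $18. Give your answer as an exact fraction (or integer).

E[#attempts] = 1/p = 4; E[cost] = 18·4 = 72.

$72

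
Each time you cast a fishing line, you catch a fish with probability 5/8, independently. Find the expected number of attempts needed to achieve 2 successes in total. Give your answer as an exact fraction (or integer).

By linearity (sum of 2 independent geometric waits), E[trials] = 2/p = 2/(5/8) = 16/5.

16/5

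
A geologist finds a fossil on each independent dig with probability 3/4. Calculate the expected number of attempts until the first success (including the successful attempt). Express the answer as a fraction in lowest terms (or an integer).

For a geometric distribution, E[trials] = 1/p = 1/(3/4) = 4/3.

4/3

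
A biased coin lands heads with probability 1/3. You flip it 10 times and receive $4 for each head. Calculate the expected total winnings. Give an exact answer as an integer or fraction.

E[#heads] = 10·1/3 = 10/3 (linearity over flips).
E[winnings] = 4·10/3 = 40/3.

40/3 dollars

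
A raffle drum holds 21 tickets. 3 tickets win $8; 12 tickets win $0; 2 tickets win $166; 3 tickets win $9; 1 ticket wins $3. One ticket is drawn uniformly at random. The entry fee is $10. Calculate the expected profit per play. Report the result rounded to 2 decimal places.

$8.38

E[payout] = (3/21)·8 + (12/21)·0 + (2/21)·166 + (3/21)·9 + (1/21)·3 = 386/21
Expected profit = 386/21 − 10 = 176/21 ≈ $8.38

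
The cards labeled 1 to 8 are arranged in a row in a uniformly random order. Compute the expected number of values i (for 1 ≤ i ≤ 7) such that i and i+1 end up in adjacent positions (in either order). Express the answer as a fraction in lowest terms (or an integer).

For each i ∈ {1,…,7}, let Xᵢ = 1 if i and i+1 are adjacent. P(Xᵢ=1) = 2·(8−1)!/8! = 2/8.
By linearity, E[ΣXᵢ] = (7)·(2/8) = 7/4.

7/4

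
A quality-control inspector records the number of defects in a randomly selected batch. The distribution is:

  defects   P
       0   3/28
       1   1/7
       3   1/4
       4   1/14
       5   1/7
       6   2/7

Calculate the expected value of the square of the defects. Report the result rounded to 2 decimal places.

E[X²] = (3/28)·0 + (1/7)·1 + (1/4)·9 + (1/14)·16 + (1/7)·25 + (2/7)·36
     = 487/28 ≈ 17.39

17.39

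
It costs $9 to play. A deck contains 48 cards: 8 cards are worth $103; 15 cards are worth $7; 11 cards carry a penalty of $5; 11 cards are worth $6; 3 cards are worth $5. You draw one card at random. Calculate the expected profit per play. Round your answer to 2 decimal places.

E[payout] = (8/48)·103 + (15/48)·7 + (11/48)·(-5) + (11/48)·6 + (3/48)·5 = 955/48
Expected profit = 955/48 − 9 = 523/48 ≈ $10.90

$10.90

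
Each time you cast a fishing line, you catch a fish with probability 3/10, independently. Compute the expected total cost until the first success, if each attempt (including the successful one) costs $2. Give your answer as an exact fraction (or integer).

E[#attempts] = 1/p = 10/3; E[cost] = 2·10/3 = 20/3.

20/3 dollars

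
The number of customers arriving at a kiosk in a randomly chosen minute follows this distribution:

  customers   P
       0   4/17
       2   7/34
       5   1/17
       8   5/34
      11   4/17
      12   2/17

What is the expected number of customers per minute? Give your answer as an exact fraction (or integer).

100/17

E[X] = (4/17)·0 + (7/34)·2 + (1/17)·5 + (5/34)·8 + (4/17)·11 + (2/17)·12
     = 100/17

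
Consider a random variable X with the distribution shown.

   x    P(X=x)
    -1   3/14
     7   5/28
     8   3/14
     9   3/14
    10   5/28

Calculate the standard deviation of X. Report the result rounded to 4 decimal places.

E[X] = 181/28, E[X²] = 1621/28
Var(X) = E[X²] − (E[X])² = 1621/28 − 32761/784 = 12627/784
SD(X) = √(12627/784) ≈ 4.0132

4.0132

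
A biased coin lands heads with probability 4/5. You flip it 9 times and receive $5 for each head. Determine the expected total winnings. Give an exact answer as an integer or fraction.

$36

E[#heads] = 9·4/5 = 36/5 (linearity over flips).
E[winnings] = 5·36/5 = 36.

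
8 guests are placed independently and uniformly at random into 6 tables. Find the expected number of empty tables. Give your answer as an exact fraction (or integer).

390625/279936

Let Xⱼ=1 if table j is empty. P(Xⱼ=1) = ((6-1)/6)^8 = 390625/1679616.
By linearity, E[#empty] = 6·390625/1679616 = 390625/279936.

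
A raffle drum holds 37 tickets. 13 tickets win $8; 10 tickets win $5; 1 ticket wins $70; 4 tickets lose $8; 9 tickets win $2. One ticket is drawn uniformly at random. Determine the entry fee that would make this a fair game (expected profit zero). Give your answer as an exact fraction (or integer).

210/37 dollars

E[payout] = (13/37)·8 + (10/37)·5 + (1/37)·70 + (4/37)·(-8) + (9/37)·2 = 210/37
Fair fee = E[payout] = 210/37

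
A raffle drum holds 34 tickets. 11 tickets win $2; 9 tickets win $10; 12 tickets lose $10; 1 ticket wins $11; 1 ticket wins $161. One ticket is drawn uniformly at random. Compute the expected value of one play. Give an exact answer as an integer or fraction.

82/17 dollars

E[payout] = (11/34)·2 + (9/34)·10 + (12/34)·(-10) + (1/34)·11 + (1/34)·161 = 82/17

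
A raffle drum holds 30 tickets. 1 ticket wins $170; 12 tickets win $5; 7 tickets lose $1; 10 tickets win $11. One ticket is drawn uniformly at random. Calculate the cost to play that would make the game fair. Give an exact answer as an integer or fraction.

111/10 dollars

E[payout] = (1/30)·170 + (12/30)·5 + (7/30)·(-1) + (10/30)·11 = 111/10
Fair fee = E[payout] = 111/10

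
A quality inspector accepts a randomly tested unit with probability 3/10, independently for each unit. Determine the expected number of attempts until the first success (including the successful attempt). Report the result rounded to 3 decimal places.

For a geometric distribution, E[trials] = 1/p = 1/(3/10) = 10/3.
≈ 3.333

3.333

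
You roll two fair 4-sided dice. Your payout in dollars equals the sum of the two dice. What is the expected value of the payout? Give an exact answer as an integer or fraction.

Distribution of the sum of the two dice: 2 w.p. 1/16, 3 w.p. 1/8, 4 w.p. 3/16, 5 w.p. 1/4, 6 w.p. 3/16, 7 w.p. 1/8, …
E[payout] = (1/16)·2 + (1/8)·3 + (3/16)·4 + (1/4)·5 + (3/16)·6 + (1/8)·7 + (1/16)·8 = 5

$5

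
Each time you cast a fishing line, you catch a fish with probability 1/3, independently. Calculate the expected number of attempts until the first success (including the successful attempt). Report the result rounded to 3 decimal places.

For a geometric distribution, E[trials] = 1/p = 1/(1/3) = 3.
≈ 3.000

3.000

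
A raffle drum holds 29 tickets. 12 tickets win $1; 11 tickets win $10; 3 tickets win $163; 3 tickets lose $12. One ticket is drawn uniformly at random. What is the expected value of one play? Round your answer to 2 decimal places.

$19.83

E[payout] = (12/29)·1 + (11/29)·10 + (3/29)·163 + (3/29)·(-12) = 575/29
≈ $19.83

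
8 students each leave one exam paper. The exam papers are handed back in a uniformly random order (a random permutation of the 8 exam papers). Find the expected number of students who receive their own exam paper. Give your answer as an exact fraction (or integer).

1

Let Xᵢ = 1 if person i gets their own exam paper. For each i, P(Xᵢ=1) = 1/8.
By linearity of expectation, E[X₁+…+X_8] = 8·(1/8) = 1.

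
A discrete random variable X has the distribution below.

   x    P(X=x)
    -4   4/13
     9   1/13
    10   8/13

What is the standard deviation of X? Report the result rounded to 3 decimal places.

6.416

E[X] = 73/13, E[X²] = 945/13
Var(X) = E[X²] − (E[X])² = 945/13 − 5329/169 = 6956/169
SD(X) = √(6956/169) ≈ 6.416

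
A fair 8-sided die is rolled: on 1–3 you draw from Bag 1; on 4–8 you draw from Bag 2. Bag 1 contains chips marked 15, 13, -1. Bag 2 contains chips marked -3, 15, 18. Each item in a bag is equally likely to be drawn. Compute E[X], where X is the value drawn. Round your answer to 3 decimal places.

E[X | Bag 1] = (15 + 13 − 1)/3 = 9
E[X | Bag 2] = (-3 + 15 + 18)/3 = 10
E[X] = (3/8)·9 + (5/8)·10 = 77/8 ≈ 9.625

9.625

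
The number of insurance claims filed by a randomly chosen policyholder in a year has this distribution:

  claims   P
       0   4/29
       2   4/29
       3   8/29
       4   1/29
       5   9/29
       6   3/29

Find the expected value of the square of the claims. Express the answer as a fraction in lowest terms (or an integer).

437/29

E[X²] = (4/29)·0 + (4/29)·4 + (8/29)·9 + (1/29)·16 + (9/29)·25 + (3/29)·36
     = 437/29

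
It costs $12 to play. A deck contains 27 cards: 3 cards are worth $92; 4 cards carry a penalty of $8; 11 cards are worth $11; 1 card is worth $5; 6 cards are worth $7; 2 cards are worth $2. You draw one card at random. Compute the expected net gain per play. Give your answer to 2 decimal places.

E[payout] = (3/27)·92 + (4/27)·(-8) + (11/27)·11 + (1/27)·5 + (6/27)·7 + (2/27)·2 = 416/27
Expected profit = 416/27 − 12 = 92/27 ≈ $3.41

$3.41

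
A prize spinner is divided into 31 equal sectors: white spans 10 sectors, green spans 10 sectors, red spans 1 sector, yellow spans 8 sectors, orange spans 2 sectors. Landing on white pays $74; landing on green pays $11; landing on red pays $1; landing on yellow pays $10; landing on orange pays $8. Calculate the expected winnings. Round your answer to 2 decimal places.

$30.55

E[payout] = (10/31)·74 + (10/31)·11 + (1/31)·1 + (8/31)·10 + (2/31)·8 = 947/31
≈ $30.55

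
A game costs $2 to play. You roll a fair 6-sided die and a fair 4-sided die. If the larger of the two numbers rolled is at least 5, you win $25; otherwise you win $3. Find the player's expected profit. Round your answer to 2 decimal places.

E[payout] = (2/3)·3 + (1/3)·25 = 31/3
Expected profit = 31/3 − 2 = 25/3 ≈ $8.33

$8.33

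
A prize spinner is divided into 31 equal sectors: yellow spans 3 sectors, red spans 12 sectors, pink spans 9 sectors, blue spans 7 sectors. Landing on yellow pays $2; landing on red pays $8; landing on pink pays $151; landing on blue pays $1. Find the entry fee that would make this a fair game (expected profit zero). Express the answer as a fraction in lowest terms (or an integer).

1468/31 dollars

E[payout] = (3/31)·2 + (12/31)·8 + (9/31)·151 + (7/31)·1 = 1468/31
Fair fee = E[payout] = 1468/31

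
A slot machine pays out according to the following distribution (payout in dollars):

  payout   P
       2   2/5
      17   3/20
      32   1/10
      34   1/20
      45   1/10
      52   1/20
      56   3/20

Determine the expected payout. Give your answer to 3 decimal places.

$23.750

E[X] = (2/5)·2 + (3/20)·17 + (1/10)·32 + (1/20)·34 + (1/10)·45 + (1/20)·52 + (3/20)·56
     = 95/4 ≈ 23.750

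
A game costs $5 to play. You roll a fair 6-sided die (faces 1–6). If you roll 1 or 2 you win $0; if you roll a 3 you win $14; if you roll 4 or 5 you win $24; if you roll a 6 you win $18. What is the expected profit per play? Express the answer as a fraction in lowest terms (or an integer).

25/3 dollars

E[payout] = (1/3)·0 + (1/6)·14 + (1/6)·18 + (1/3)·24 = 40/3
Expected profit = 40/3 − 5 = 25/3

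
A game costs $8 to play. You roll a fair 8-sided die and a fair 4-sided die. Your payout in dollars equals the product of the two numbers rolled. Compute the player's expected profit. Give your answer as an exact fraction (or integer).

Distribution of the product of the two numbers rolled: 1 w.p. 1/32, 2 w.p. 1/16, 3 w.p. 1/16, 4 w.p. 3/32, 5 w.p. 1/32, 6 w.p. 3/32, …
E[payout] = (1/32)·1 + (1/16)·2 + (1/16)·3 + (3/32)·4 + (1/32)·5 + (3/32)·6 + (1/32)·7 + (3/32)·8 + (1/32)·9 + (1/32)·10 + (3/32)·12 + (1/32)·14 + (1/32)·15 + (1/16)·16 + (1/32)·18 + (1/32)·20 + (1/32)·21 + (1/16)·24 + (1/32)·28 + (1/32)·32 = 45/4
Expected profit = 45/4 − 8 = 13/4

13/4 dollars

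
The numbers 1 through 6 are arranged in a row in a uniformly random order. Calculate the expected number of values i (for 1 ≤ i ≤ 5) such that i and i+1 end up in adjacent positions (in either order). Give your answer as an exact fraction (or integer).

For each i ∈ {1,…,5}, let Xᵢ = 1 if i and i+1 are adjacent. P(Xᵢ=1) = 2·(6−1)!/6! = 2/6.
By linearity, E[ΣXᵢ] = (5)·(2/6) = 5/3.

5/3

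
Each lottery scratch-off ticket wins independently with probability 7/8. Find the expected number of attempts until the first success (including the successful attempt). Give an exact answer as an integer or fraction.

For a geometric distribution, E[trials] = 1/p = 1/(7/8) = 8/7.

8/7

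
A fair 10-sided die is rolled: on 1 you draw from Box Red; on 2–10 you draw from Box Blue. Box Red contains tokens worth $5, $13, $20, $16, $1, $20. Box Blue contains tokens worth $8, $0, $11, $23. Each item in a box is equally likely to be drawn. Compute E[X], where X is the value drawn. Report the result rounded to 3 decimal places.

E[X | Box Red] = (5 + 13 + 20 + 16 + 1 + 20)/6 = 25/2
E[X | Box Blue] = (8 + 0 + 11 + 23)/4 = 21/2
E[X] = (1/10)·25/2 + (9/10)·21/2 = 107/10 ≈ 10.700

$10.700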